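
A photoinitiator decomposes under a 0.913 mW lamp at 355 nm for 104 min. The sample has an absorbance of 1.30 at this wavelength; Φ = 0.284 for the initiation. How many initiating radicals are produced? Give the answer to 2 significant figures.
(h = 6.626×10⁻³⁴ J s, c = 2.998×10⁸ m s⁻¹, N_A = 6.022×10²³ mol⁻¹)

Photon energy at 355 nm: hc/λ = (6.626×10⁻³⁴)(2.998×10⁸)/(355×10⁻⁹) = 5.596×10⁻¹⁹ J.
Energy delivered: (0.913 mW)(6240 s) = 5.697 J.
Photons incident: 5.697 / 5.596×10⁻¹⁹ = 1.018×10¹⁹, i.e. 1.018×10¹⁹/6.022×10²³ = 1.690×10⁻⁵ mol.
Fraction absorbed: 1 − 10^(−1.30) = 0.9499.
Photons absorbed: 0.9499 × 1.690×10⁻⁵ = 1.605×10⁻⁵ mol.
Product: Φ × n_abs = 0.284 × 1.605×10⁻⁵ = 4.558×10⁻⁶ mol.
As a count: 4.558×10⁻⁶ × 6.022×10²³ = 2.7×10¹⁸.

2.7×10¹⁸ initiating radicals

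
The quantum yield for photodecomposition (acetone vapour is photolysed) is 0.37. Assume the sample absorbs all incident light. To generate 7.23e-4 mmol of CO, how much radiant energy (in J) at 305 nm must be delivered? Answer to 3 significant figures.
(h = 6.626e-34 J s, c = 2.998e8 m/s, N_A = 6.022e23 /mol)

Product: 7.23e-4 mmol = 7.23e-7 mol.
Photons that must be absorbed: 7.23e-7 / 0.37 = 1.954e-6 mol.
Photon energy: hc/λ = 6.513e-19 J; per mole, 3.922e5 J mol⁻¹.
Energy required: 1.954e-6 × 3.922e5 = 0.766 J.

0.766 J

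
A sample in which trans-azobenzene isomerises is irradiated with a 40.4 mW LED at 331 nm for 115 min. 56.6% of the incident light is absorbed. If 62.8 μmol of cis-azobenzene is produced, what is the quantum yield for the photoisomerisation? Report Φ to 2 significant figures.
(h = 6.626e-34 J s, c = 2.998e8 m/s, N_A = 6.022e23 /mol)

Φ = 0.14

Product: 62.8 μmol = 6.28e-5 mol.
Photon energy at 331 nm: hc/λ = (6.626e-34)(2.998e8)/(331e-9) = 6.001e-19 J.
Energy delivered: (40.4 mW)(6900 s) = 278.8 J.
Photons incident: 278.8 / 6.001e-19 = 4.646e20, i.e. 4.646e20/6.022e23 = 7.715e-4 mol.
Photons absorbed: 0.566 × 7.715e-4 = 4.367e-4 mol.
Φ = 6.28e-5 mol / 4.367e-4 mol photons = 0.14.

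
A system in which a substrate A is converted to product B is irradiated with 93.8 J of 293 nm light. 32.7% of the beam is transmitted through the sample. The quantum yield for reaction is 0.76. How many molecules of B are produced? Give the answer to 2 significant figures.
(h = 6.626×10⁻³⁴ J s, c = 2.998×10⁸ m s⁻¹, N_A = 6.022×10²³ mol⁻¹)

Photon energy at 293 nm: hc/λ = (6.626×10⁻³⁴)(2.998×10⁸)/(293×10⁻⁹) = 6.780×10⁻¹⁹ J.
Photons incident: 93.8 / 6.780×10⁻¹⁹ = 1.383×10²⁰, i.e. 1.383×10²⁰/6.022×10²³ = 2.297×10⁻⁴ mol.
Fraction absorbed: 1 − 32.7/100 = 0.6730.
Photons absorbed: 0.6730 × 2.297×10⁻⁴ = 1.546×10⁻⁴ mol.
Product: Φ × n_abs = 0.76 × 1.546×10⁻⁴ = 1.175×10⁻⁴ mol.
As a count: 1.175×10⁻⁴ × 6.022×10²³ = 7.1×10¹⁹.

7.1×10¹⁹ molecules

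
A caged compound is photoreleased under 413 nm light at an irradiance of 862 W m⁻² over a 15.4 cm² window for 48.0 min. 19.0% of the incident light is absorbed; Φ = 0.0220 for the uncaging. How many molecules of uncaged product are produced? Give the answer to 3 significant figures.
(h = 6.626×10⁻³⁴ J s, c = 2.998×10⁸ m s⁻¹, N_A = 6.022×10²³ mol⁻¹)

3.32×10¹⁹ molecules

Photon energy at 413 nm: hc/λ = (6.626×10⁻³⁴)(2.998×10⁸)/(413×10⁻⁹) = 4.810×10⁻¹⁹ J.
Energy delivered: (862 W m⁻²)(15.4×10⁻⁴ m²)(2880 s) = 3823 J.
Photons incident: 3823 / 4.810×10⁻¹⁹ = 7.948×10²¹, i.e. 7.948×10²¹/6.022×10²³ = 0.01320 mol.
Photons absorbed: 0.190 × 0.01320 = 0.002508 mol.
Product: Φ × n_abs = 0.0220 × 0.002508 = 5.518×10⁻⁵ mol.
As a count: 5.518×10⁻⁵ × 6.022×10²³ = 3.32×10¹⁹.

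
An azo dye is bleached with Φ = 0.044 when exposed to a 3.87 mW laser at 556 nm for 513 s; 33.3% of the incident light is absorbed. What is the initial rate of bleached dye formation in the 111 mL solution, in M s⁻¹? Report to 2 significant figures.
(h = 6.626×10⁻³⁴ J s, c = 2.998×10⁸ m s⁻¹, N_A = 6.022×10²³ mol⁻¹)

Photon energy at 556 nm: hc/λ = (6.626×10⁻³⁴)(2.998×10⁸)/(556×10⁻⁹) = 3.573×10⁻¹⁹ J.
Energy delivered: (3.87 mW)(513 s) = 1.985 J.
Photons incident: 1.985 / 3.573×10⁻¹⁹ = 5.556×10¹⁸, i.e. 5.556×10¹⁸/6.022×10²³ = 9.226×10⁻⁶ mol.
Photons absorbed: 0.333 × 9.226×10⁻⁶ = 3.072×10⁻⁶ mol.
Product formed: 0.044 × 3.072×10⁻⁶ = 1.352×10⁻⁷ mol.
Rate: 1.352×10⁻⁷ mol / (513 s × 0.111 L) = 2.4×10⁻⁹ M s⁻¹.

2.4×10⁻⁹ M s⁻¹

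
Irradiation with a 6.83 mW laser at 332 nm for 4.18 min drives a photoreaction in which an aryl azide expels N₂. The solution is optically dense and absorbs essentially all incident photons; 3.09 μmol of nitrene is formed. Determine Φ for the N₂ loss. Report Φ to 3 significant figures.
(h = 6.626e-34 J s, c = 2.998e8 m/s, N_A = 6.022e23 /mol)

Product: 3.09 μmol = 3.09e-6 mol.
Photon energy at 332 nm: hc/λ = (6.626e-34)(2.998e8)/(332e-9) = 5.983e-19 J.
Energy delivered: (6.83 mW)(250.8 s) = 1.713 J.
Photons incident: 1.713 / 5.983e-19 = 2.863e18, i.e. 2.863e18/6.022e23 = 4.754e-6 mol.
Φ = 3.09e-6 mol / 4.754e-6 mol photons = 0.650.

Φ = 0.650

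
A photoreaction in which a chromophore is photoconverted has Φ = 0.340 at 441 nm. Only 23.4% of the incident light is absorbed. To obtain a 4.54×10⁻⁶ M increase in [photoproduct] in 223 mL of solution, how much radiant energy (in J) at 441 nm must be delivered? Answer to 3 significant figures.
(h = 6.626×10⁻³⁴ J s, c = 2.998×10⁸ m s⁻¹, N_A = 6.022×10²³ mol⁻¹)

3.45 J

Product: (4.54×10⁻⁶ M)(0.223 L) = 1.012×10⁻⁶ mol.
Photons that must be absorbed: 1.012×10⁻⁶ / 0.340 = 2.976×10⁻⁶ mol.
Incident photons needed: 2.976×10⁻⁶ / 0.234 = 1.272×10⁻⁵ mol.
Photon energy: hc/λ = 4.504×10⁻¹⁹ J; per mole, 2.712×10⁵ J mol⁻¹.
Energy required: 1.272×10⁻⁵ × 2.712×10⁵ = 3.45 J.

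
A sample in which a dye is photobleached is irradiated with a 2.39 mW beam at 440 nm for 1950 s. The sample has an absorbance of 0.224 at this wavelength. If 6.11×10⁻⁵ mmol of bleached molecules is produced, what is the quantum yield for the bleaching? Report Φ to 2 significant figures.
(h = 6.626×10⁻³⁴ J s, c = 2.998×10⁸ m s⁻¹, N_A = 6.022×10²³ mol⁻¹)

Φ = 0.0088

Product: 6.11×10⁻⁵ mmol = 6.11×10⁻⁸ mol.
Photon energy at 440 nm: hc/λ = (6.626×10⁻³⁴)(2.998×10⁸)/(440×10⁻⁹) = 4.515×10⁻¹⁹ J.
Energy delivered: (2.39 mW)(1950 s) = 4.661 J.
Photons incident: 4.661 / 4.515×10⁻¹⁹ = 1.032×10¹⁹, i.e. 1.032×10¹⁹/6.022×10²³ = 1.714×10⁻⁵ mol.
Fraction absorbed: 1 − 10^(−0.224) = 0.4030.
Photons absorbed: 0.4030 × 1.714×10⁻⁵ = 6.907×10⁻⁶ mol.
Φ = 6.11×10⁻⁸ mol / 6.907×10⁻⁶ mol photons = 0.0088.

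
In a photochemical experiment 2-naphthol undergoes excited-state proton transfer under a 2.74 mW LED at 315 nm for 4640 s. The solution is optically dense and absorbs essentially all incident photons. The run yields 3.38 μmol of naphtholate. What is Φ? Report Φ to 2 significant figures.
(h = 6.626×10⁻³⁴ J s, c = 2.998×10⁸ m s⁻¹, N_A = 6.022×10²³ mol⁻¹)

Φ = 0.10

Product: 3.38 μmol = 3.38×10⁻⁶ mol.
Photon energy at 315 nm: hc/λ = (6.626×10⁻³⁴)(2.998×10⁸)/(315×10⁻⁹) = 6.306×10⁻¹⁹ J.
Energy delivered: (2.74 mW)(4640 s) = 12.71 J.
Photons incident: 12.71 / 6.306×10⁻¹⁹ = 2.016×10¹⁹, i.e. 2.016×10¹⁹/6.022×10²³ = 3.348×10⁻⁵ mol.
Φ = 3.38×10⁻⁶ mol / 3.348×10⁻⁵ mol photons = 0.10.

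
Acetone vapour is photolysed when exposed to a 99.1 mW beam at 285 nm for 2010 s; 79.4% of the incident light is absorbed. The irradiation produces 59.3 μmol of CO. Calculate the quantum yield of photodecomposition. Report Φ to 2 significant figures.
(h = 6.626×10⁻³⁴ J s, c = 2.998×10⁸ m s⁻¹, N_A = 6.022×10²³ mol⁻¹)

Product: 59.3 μmol = 5.93×10⁻⁵ mol.
Photon energy at 285 nm: hc/λ = (6.626×10⁻³⁴)(2.998×10⁸)/(285×10⁻⁹) = 6.970×10⁻¹⁹ J.
Energy delivered: (99.1 mW)(2010 s) = 199.2 J.
Photons incident: 199.2 / 6.970×10⁻¹⁹ = 2.858×10²⁰, i.e. 2.858×10²⁰/6.022×10²³ = 4.746×10⁻⁴ mol.
Photons absorbed: 0.794 × 4.746×10⁻⁴ = 3.768×10⁻⁴ mol.
Φ = 5.93×10⁻⁵ mol / 3.768×10⁻⁴ mol photons = 0.16.

Φ = 0.16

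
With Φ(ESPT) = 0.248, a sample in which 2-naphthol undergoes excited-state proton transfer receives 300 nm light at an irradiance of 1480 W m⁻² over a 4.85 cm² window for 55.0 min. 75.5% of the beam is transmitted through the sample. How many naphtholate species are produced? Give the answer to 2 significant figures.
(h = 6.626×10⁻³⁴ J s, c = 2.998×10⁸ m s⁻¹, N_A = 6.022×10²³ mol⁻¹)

2.2×10²⁰ species

Photon energy at 300 nm: hc/λ = (6.626×10⁻³⁴)(2.998×10⁸)/(300×10⁻⁹) = 6.622×10⁻¹⁹ J.
Energy delivered: (1480 W m⁻²)(4.85×10⁻⁴ m²)(3300 s) = 2369 J.
Photons incident: 2369 / 6.622×10⁻¹⁹ = 3.577×10²¹, i.e. 3.577×10²¹/6.022×10²³ = 0.005940 mol.
Fraction absorbed: 1 − 75.5/100 = 0.2450.
Photons absorbed: 0.2450 × 0.005940 = 0.001455 mol.
Product: Φ × n_abs = 0.248 × 0.001455 = 3.608×10⁻⁴ mol.
As a count: 3.608×10⁻⁴ × 6.022×10²³ = 2.2×10²⁰.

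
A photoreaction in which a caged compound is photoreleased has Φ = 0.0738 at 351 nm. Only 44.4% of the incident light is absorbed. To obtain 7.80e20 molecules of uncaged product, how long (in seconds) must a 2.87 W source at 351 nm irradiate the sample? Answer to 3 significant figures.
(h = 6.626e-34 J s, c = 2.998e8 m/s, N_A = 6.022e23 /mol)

Product: 7.80e20 / 6.022e23 = 0.001295 mol.
Photons that must be absorbed: 0.001295 / 0.0738 = 0.01755 mol.
Incident photons needed: 0.01755 / 0.444 = 0.03953 mol.
Photon energy: hc/λ = 5.659e-19 J; per mole, 3.408e5 J mol⁻¹.
Energy required: 0.03953 × 3.408e5 = 1.347e4 J.
Time: 1.347e4 J / 2.87 W = 4690 s.

t ≈ 4690 s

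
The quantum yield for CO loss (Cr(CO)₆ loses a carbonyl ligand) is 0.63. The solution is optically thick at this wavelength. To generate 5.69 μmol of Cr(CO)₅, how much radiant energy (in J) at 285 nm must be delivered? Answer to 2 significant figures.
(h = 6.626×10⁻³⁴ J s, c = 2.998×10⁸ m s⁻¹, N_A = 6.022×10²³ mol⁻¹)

3.8 J

Product: 5.69 μmol = 5.69×10⁻⁶ mol.
Photons that must be absorbed: 5.69×10⁻⁶ / 0.63 = 9.032×10⁻⁶ mol.
Photon energy: hc/λ = 6.970×10⁻¹⁹ J; per mole, 4.197×10⁵ J mol⁻¹.
Energy required: 9.032×10⁻⁶ × 4.197×10⁵ = 3.8 J.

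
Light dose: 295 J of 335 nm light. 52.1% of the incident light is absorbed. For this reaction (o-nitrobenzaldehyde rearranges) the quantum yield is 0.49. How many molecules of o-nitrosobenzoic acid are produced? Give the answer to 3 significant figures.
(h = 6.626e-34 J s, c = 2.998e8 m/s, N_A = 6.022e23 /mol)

1.27e20 molecules

Photon energy at 335 nm: hc/λ = (6.626e-34)(2.998e8)/(335e-9) = 5.930e-19 J.
Photons incident: 295 / 5.930e-19 = 4.975e20, i.e. 4.975e20/6.022e23 = 8.261e-4 mol.
Photons absorbed: 0.521 × 8.261e-4 = 4.304e-4 mol.
Product: Φ × n_abs = 0.49 × 4.304e-4 = 2.109e-4 mol.
As a count: 2.109e-4 × 6.022e23 = 1.27e20.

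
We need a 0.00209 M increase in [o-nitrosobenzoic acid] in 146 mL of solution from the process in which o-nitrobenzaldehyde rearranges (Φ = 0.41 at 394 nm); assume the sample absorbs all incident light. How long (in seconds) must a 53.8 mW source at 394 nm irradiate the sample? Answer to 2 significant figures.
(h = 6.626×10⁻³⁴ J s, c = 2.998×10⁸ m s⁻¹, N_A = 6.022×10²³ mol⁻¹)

Product: (0.00209 M)(0.146 L) = 3.051×10⁻⁴ mol.
Photons that must be absorbed: 3.051×10⁻⁴ / 0.41 = 7.441×10⁻⁴ mol.
Photon energy: hc/λ = 5.042×10⁻¹⁹ J; per mole, 3.036×10⁵ J mol⁻¹.
Energy required: 7.441×10⁻⁴ × 3.036×10⁵ = 225.9 J.
Time: 225.9 J / 0.0538 W = 4200 s.

t ≈ 4200 s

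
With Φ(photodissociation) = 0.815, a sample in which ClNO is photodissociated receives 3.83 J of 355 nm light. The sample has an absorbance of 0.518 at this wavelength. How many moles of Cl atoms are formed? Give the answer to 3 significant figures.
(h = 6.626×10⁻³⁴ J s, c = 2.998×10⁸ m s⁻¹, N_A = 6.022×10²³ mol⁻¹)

6.45×10⁻⁶ mol

Photon energy at 355 nm: hc/λ = (6.626×10⁻³⁴)(2.998×10⁸)/(355×10⁻⁹) = 5.596×10⁻¹⁹ J.
Photons incident: 3.83 / 5.596×10⁻¹⁹ = 6.844×10¹⁸, i.e. 6.844×10¹⁸/6.022×10²³ = 1.136×10⁻⁵ mol.
Fraction absorbed: 1 − 10^(−0.518) = 0.6966.
Photons absorbed: 0.6966 × 1.136×10⁻⁵ = 7.913×10⁻⁶ mol.
Product: Φ × n_abs = 0.815 × 7.913×10⁻⁶ = 6.449×10⁻⁶ mol.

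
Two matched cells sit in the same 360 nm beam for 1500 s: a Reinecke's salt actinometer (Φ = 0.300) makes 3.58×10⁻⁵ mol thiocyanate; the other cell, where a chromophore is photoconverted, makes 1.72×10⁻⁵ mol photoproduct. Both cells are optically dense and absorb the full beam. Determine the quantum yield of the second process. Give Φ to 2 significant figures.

Φ = 0.14

Photons absorbed by the actinometer: 3.58×10⁻⁵ / 0.300 = 1.193×10⁻⁴ mol.
Φ(unknown) = 1.72×10⁻⁵ / 1.193×10⁻⁴ = 0.14.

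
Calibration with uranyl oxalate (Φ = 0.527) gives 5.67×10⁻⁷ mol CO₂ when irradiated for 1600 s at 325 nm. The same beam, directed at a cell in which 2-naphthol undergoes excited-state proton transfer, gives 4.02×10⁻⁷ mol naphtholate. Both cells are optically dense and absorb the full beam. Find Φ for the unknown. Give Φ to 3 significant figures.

Φ = 0.374

Photons absorbed by the actinometer: 5.67×10⁻⁷ / 0.527 = 1.076×10⁻⁶ mol.
Φ(unknown) = 4.02×10⁻⁷ / 1.076×10⁻⁶ = 0.374.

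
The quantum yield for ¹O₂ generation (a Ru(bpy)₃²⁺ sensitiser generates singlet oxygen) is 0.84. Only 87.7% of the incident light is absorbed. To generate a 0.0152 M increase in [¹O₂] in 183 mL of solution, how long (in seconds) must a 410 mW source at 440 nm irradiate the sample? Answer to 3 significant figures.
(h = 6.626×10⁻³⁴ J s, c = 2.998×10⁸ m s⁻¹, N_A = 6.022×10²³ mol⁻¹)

Product: (0.0152 M)(0.183 L) = 0.002782 mol.
Photons that must be absorbed: 0.002782 / 0.84 = 0.003312 mol.
Incident photons needed: 0.003312 / 0.877 = 0.003777 mol.
Photon energy: hc/λ = 4.515×10⁻¹⁹ J; per mole, 2.719×10⁵ J mol⁻¹.
Energy required: 0.003777 × 2.719×10⁵ = 1027 J.
Time: 1027 J / 0.41 W = 2500 s.

t ≈ 2500 s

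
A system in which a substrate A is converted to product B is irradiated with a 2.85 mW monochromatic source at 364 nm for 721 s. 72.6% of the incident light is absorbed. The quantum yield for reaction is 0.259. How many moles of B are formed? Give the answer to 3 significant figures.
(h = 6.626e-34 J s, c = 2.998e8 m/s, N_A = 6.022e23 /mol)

1.18e-6 mol

Photon energy at 364 nm: hc/λ = (6.626e-34)(2.998e8)/(364e-9) = 5.457e-19 J.
Energy delivered: (2.85 mW)(721 s) = 2.055 J.
Photons incident: 2.055 / 5.457e-19 = 3.766e18, i.e. 3.766e18/6.022e23 = 6.254e-6 mol.
Photons absorbed: 0.726 × 6.254e-6 = 4.540e-6 mol.
Product: Φ × n_abs = 0.259 × 4.540e-6 = 1.176e-6 mol.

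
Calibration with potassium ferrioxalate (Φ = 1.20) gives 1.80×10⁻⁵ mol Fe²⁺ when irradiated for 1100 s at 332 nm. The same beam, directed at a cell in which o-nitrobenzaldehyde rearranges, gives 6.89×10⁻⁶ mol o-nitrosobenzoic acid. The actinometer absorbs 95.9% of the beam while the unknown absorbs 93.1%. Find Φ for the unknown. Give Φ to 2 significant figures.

Photons absorbed by the actinometer: 1.80×10⁻⁵ / 1.20 = 1.500×10⁻⁵ mol.
Incident flux: 1.500×10⁻⁵ / 0.959 = 1.564×10⁻⁵ einstein.
Absorbed by unknown: 0.931 × 1.564×10⁻⁵ = 1.456×10⁻⁵ mol.
Φ(unknown) = 6.89×10⁻⁶ / 1.456×10⁻⁵ = 0.47.

Φ = 0.47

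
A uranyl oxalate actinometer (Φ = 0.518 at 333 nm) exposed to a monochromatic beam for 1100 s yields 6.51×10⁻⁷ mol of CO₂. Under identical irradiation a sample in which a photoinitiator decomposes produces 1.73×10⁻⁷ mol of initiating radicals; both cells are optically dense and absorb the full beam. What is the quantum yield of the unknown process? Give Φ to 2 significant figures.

Photons absorbed by the actinometer: 6.51×10⁻⁷ / 0.518 = 1.257×10⁻⁶ mol.
Φ(unknown) = 1.73×10⁻⁷ / 1.257×10⁻⁶ = 0.14.

Φ = 0.14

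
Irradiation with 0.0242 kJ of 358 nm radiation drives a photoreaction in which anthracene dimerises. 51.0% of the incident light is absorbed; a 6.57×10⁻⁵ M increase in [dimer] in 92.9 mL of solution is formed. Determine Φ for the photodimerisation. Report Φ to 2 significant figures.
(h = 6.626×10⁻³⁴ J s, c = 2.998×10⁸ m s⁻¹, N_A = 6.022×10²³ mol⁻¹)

Product: (6.57×10⁻⁵ M)(0.0929 L) = 6.104×10⁻⁶ mol.
Photon energy at 358 nm: hc/λ = (6.626×10⁻³⁴)(2.998×10⁸)/(358×10⁻⁹) = 5.549×10⁻¹⁹ J.
Incident energy: 0.0242 kJ = 24.2 J.
Photons incident: 24.2 / 5.549×10⁻¹⁹ = 4.361×10¹⁹, i.e. 4.361×10¹⁹/6.022×10²³ = 7.242×10⁻⁵ mol.
Photons absorbed: 0.510 × 7.242×10⁻⁵ = 3.693×10⁻⁵ mol.
Φ = 6.104×10⁻⁶ mol / 3.693×10⁻⁵ mol photons = 0.17.

Φ = 0.17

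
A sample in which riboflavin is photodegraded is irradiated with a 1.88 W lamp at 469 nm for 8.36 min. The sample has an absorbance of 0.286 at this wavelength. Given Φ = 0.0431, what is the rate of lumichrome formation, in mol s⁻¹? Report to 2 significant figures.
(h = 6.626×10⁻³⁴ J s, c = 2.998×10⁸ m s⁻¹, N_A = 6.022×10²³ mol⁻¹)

Photon energy at 469 nm: hc/λ = (6.626×10⁻³⁴)(2.998×10⁸)/(469×10⁻⁹) = 4.236×10⁻¹⁹ J.
Energy delivered: (1.88 W)(501.6 s) = 943.0 J.
Photons incident: 943.0 / 4.236×10⁻¹⁹ = 2.226×10²¹, i.e. 2.226×10²¹/6.022×10²³ = 0.003696 mol.
Fraction absorbed: 1 − 10^(−0.286) = 0.4824.
Photons absorbed: 0.4824 × 0.003696 = 0.001783 mol.
Product formed: 0.0431 × 0.001783 = 7.685×10⁻⁵ mol.
Rate: 7.685×10⁻⁵ / 501.6 s = 1.5×10⁻⁷ mol s⁻¹.

1.5×10⁻⁷ mol s⁻¹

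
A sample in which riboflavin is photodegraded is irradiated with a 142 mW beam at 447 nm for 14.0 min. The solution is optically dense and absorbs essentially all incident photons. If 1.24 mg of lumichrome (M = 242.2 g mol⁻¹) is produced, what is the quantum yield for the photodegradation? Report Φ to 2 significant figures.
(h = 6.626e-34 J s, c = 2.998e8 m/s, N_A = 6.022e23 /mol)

Φ = 0.011

Product: 1.24 mg / 242.2 g mol⁻¹ = 5.120e-6 mol.
Photon energy at 447 nm: hc/λ = (6.626e-34)(2.998e8)/(447e-9) = 4.444e-19 J.
Energy delivered: (142 mW)(840 s) = 119.3 J.
Photons incident: 119.3 / 4.444e-19 = 2.685e20, i.e. 2.685e20/6.022e23 = 4.459e-4 mol.
Φ = 5.120e-6 mol / 4.459e-4 mol photons = 0.011.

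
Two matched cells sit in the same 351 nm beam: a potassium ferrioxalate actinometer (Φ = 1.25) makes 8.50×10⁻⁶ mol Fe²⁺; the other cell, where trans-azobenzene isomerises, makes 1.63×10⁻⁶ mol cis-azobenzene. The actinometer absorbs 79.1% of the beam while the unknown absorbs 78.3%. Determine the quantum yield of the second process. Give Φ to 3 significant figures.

Photons absorbed by the actinometer: 8.50×10⁻⁶ / 1.25 = 6.800×10⁻⁶ mol.
Incident flux: 6.800×10⁻⁶ / 0.791 = 8.597×10⁻⁶ einstein.
Absorbed by unknown: 0.783 × 8.597×10⁻⁶ = 6.731×10⁻⁶ mol.
Φ(unknown) = 1.63×10⁻⁶ / 6.731×10⁻⁶ = 0.242.

Φ = 0.242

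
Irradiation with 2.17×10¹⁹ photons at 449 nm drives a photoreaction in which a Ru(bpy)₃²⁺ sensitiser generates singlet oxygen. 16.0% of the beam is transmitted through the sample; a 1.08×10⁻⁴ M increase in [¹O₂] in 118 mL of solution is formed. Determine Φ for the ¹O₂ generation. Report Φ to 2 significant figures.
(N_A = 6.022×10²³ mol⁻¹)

Φ = 0.42

Product: (1.08×10⁻⁴ M)(0.118 L) = 1.274×10⁻⁵ mol.
Moles of photons: 2.17×10¹⁹ / 6.022×10²³ = 3.603×10⁻⁵ mol.
Fraction absorbed: 1 − 16.0/100 = 0.8400.
Photons absorbed: 0.8400 × 3.603×10⁻⁵ = 3.027×10⁻⁵ mol.
Φ = 1.274×10⁻⁵ mol / 3.027×10⁻⁵ mol photons = 0.42.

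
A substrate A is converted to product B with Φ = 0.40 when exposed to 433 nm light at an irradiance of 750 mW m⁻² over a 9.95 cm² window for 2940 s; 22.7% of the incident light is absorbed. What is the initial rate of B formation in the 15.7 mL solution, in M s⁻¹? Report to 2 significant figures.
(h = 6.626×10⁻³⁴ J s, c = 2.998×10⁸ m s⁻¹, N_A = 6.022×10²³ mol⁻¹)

Photon energy at 433 nm: hc/λ = (6.626×10⁻³⁴)(2.998×10⁸)/(433×10⁻⁹) = 4.588×10⁻¹⁹ J.
Energy delivered: (750 mW m⁻²)(9.95×10⁻⁴ m²)(2940 s) = 2.194 J.
Photons incident: 2.194 / 4.588×10⁻¹⁹ = 4.782×10¹⁸, i.e. 4.782×10¹⁸/6.022×10²³ = 7.941×10⁻⁶ mol.
Photons absorbed: 0.227 × 7.941×10⁻⁶ = 1.803×10⁻⁶ mol.
Product formed: 0.40 × 1.803×10⁻⁶ = 7.212×10⁻⁷ mol.
Rate: 7.212×10⁻⁷ mol / (2940 s × 0.0157 L) = 1.6×10⁻⁸ M s⁻¹.

1.6×10⁻⁸ M s⁻¹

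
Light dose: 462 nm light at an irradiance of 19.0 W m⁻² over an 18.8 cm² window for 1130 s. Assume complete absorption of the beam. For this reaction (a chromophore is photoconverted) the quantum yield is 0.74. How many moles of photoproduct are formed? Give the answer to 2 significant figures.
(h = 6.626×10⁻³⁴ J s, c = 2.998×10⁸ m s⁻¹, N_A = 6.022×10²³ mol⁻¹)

1.2×10⁻⁴ mol

Photon energy at 462 nm: hc/λ = (6.626×10⁻³⁴)(2.998×10⁸)/(462×10⁻⁹) = 4.300×10⁻¹⁹ J.
Energy delivered: (19.0 W m⁻²)(18.8×10⁻⁴ m²)(1130 s) = 40.36 J.
Photons incident: 40.36 / 4.300×10⁻¹⁹ = 9.386×10¹⁹, i.e. 9.386×10¹⁹/6.022×10²³ = 1.559×10⁻⁴ mol.
Product: Φ × n_abs = 0.74 × 1.559×10⁻⁴ = 1.154×10⁻⁴ mol.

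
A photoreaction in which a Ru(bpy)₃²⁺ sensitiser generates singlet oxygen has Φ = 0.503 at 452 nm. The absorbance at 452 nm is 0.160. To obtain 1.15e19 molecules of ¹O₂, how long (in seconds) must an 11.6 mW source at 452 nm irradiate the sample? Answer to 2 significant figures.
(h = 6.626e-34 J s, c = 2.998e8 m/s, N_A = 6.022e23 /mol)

Product: 1.15e19 / 6.022e23 = 1.910e-5 mol.
Photons that must be absorbed: 1.910e-5 / 0.503 = 3.797e-5 mol.
Fraction absorbed: 1 − 10^(−0.160) = 0.3082.
Incident photons needed: 3.797e-5 / 0.3082 = 1.232e-4 mol.
Photon energy: hc/λ = 4.395e-19 J; per mole, 2.647e5 J mol⁻¹.
Energy required: 1.232e-4 × 2.647e5 = 32.61 J.
Time: 32.61 J / 0.0116 W = 2800 s.

t ≈ 2800 s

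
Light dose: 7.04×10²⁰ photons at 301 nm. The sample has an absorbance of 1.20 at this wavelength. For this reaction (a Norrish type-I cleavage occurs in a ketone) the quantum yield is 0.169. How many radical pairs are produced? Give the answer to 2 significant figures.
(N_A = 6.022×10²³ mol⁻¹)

1.1×10²⁰ radical pairs

Moles of photons: 7.04×10²⁰ / 6.022×10²³ = 0.001169 mol.
Fraction absorbed: 1 − 10^(−1.20) = 0.9369.
Photons absorbed: 0.9369 × 0.001169 = 0.001095 mol.
Product: Φ × n_abs = 0.169 × 0.001095 = 1.851×10⁻⁴ mol.
As a count: 1.851×10⁻⁴ × 6.022×10²³ = 1.1×10²⁰.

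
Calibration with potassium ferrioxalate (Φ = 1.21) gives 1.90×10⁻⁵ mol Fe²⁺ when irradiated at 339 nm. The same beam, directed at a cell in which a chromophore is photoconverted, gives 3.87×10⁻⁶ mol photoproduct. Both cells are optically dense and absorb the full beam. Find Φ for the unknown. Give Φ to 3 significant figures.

Photons absorbed by the actinometer: 1.90×10⁻⁵ / 1.21 = 1.570×10⁻⁵ mol.
Φ(unknown) = 3.87×10⁻⁶ / 1.570×10⁻⁵ = 0.246.

Φ = 0.246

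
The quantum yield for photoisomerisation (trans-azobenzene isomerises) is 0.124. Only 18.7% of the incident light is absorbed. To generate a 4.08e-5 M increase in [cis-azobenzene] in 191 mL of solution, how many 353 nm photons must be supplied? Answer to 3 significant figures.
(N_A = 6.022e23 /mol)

2.02e20 photons

Product: (4.08e-5 M)(0.191 L) = 7.793e-6 mol.
Photons that must be absorbed: 7.793e-6 / 0.124 = 6.285e-5 mol.
Incident photons needed: 6.285e-5 / 0.187 = 3.361e-4 mol.
Photon count: 3.361e-4 × 6.022e23 = 2.02e20.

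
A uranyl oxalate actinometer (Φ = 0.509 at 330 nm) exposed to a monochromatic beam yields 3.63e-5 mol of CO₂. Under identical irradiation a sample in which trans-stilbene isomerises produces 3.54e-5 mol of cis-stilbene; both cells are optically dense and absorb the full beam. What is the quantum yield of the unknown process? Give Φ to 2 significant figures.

Φ = 0.50

Photons absorbed by the actinometer: 3.63e-5 / 0.509 = 7.132e-5 mol.
Φ(unknown) = 3.54e-5 / 7.132e-5 = 0.50.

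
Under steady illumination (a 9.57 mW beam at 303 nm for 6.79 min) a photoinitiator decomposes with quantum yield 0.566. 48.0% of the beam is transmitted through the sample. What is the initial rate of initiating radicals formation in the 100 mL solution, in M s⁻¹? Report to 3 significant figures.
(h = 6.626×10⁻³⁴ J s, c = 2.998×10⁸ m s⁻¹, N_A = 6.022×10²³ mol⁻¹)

Photon energy at 303 nm: hc/λ = (6.626×10⁻³⁴)(2.998×10⁸)/(303×10⁻⁹) = 6.556×10⁻¹⁹ J.
Energy delivered: (9.57 mW)(407.4 s) = 3.899 J.
Photons incident: 3.899 / 6.556×10⁻¹⁹ = 5.947×10¹⁸, i.e. 5.947×10¹⁸/6.022×10²³ = 9.875×10⁻⁶ mol.
Fraction absorbed: 1 − 48.0/100 = 0.5200.
Photons absorbed: 0.5200 × 9.875×10⁻⁶ = 5.135×10⁻⁶ mol.
Product formed: 0.566 × 5.135×10⁻⁶ = 2.906×10⁻⁶ mol.
Rate: 2.906×10⁻⁶ mol / (407.4 s × 0.1 L) = 7.13×10⁻⁸ M s⁻¹.

7.13×10⁻⁸ M s⁻¹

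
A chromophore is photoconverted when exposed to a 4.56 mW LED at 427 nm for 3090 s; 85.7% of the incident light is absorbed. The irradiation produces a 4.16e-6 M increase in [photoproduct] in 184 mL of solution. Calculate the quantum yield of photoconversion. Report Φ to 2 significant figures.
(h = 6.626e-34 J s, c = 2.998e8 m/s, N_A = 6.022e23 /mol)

Φ = 0.018

Product: (4.16e-6 M)(0.184 L) = 7.654e-7 mol.
Photon energy at 427 nm: hc/λ = (6.626e-34)(2.998e8)/(427e-9) = 4.652e-19 J.
Energy delivered: (4.56 mW)(3090 s) = 14.09 J.
Photons incident: 14.09 / 4.652e-19 = 3.029e19, i.e. 3.029e19/6.022e23 = 5.030e-5 mol.
Photons absorbed: 0.857 × 5.030e-5 = 4.311e-5 mol.
Φ = 7.654e-7 mol / 4.311e-5 mol photons = 0.018.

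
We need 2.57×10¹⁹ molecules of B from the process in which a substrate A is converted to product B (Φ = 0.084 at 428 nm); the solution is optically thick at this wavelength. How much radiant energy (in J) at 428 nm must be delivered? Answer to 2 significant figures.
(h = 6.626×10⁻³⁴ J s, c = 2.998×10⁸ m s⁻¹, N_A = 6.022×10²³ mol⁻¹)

Product: 2.57×10¹⁹ / 6.022×10²³ = 4.268×10⁻⁵ mol.
Photons that must be absorbed: 4.268×10⁻⁵ / 0.084 = 5.081×10⁻⁴ mol.
Photon energy: hc/λ = 4.641×10⁻¹⁹ J; per mole, 2.795×10⁵ J mol⁻¹.
Energy required: 5.081×10⁻⁴ × 2.795×10⁵ = 140 J.

140 J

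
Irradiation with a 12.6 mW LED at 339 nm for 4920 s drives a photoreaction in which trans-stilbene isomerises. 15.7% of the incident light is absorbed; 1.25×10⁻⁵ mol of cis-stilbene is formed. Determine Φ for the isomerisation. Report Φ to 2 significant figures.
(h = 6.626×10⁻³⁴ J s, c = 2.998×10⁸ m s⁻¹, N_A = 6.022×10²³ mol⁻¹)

Φ = 0.45

Photon energy at 339 nm: hc/λ = (6.626×10⁻³⁴)(2.998×10⁸)/(339×10⁻⁹) = 5.860×10⁻¹⁹ J.
Energy delivered: (12.6 mW)(4920 s) = 61.99 J.
Photons incident: 61.99 / 5.860×10⁻¹⁹ = 1.058×10²⁰, i.e. 1.058×10²⁰/6.022×10²³ = 1.757×10⁻⁴ mol.
Photons absorbed: 0.157 × 1.757×10⁻⁴ = 2.758×10⁻⁵ mol.
Φ = 1.25×10⁻⁵ mol / 2.758×10⁻⁵ mol photons = 0.45.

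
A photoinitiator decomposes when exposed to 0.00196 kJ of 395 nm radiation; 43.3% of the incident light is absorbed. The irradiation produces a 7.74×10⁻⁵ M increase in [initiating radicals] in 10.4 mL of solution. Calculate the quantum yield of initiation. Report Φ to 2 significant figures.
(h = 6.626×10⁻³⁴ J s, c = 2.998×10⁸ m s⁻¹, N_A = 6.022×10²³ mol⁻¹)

Product: (7.74×10⁻⁵ M)(0.0104 L) = 8.050×10⁻⁷ mol.
Photon energy at 395 nm: hc/λ = (6.626×10⁻³⁴)(2.998×10⁸)/(395×10⁻⁹) = 5.029×10⁻¹⁹ J.
Incident energy: 0.00196 kJ = 1.96 J.
Photons incident: 1.96 / 5.029×10⁻¹⁹ = 3.897×10¹⁸, i.e. 3.897×10¹⁸/6.022×10²³ = 6.471×10⁻⁶ mol.
Photons absorbed: 0.433 × 6.471×10⁻⁶ = 2.802×10⁻⁶ mol.
Φ = 8.050×10⁻⁷ mol / 2.802×10⁻⁶ mol photons = 0.29.

Φ = 0.29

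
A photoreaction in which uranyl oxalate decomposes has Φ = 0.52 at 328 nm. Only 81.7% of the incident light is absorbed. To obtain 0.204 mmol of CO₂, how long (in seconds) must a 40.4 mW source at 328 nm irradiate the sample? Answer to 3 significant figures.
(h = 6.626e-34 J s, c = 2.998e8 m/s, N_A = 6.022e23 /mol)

t ≈ 4330 s

Product: 0.204 mmol = 2.04e-4 mol.
Photons that must be absorbed: 2.04e-4 / 0.52 = 3.923e-4 mol.
Incident photons needed: 3.923e-4 / 0.817 = 4.802e-4 mol.
Photon energy: hc/λ = 6.056e-19 J; per mole, 3.647e5 J mol⁻¹.
Energy required: 4.802e-4 × 3.647e5 = 175.1 J.
Time: 175.1 J / 0.0404 W = 4330 s.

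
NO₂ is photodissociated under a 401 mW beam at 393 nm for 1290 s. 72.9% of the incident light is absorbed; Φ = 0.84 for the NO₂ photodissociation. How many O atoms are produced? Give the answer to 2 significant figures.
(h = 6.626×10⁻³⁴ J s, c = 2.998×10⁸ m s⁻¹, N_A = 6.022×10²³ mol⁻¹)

Photon energy at 393 nm: hc/λ = (6.626×10⁻³⁴)(2.998×10⁸)/(393×10⁻⁹) = 5.055×10⁻¹⁹ J.
Energy delivered: (401 mW)(1290 s) = 517.3 J.
Photons incident: 517.3 / 5.055×10⁻¹⁹ = 1.023×10²¹, i.e. 1.023×10²¹/6.022×10²³ = 0.001699 mol.
Photons absorbed: 0.729 × 0.001699 = 0.001239 mol.
Product: Φ × n_abs = 0.84 × 0.001239 = 0.001041 mol.
As a count: 0.001041 × 6.022×10²³ = 6.3×10²⁰.

6.3×10²⁰ atoms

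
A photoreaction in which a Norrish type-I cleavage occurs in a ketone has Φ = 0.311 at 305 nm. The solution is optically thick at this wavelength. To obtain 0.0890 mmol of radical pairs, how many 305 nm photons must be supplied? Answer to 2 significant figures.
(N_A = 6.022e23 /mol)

1.7e20 photons

Product: 0.0890 mmol = 8.90e-5 mol.
Photons that must be absorbed: 8.90e-5 / 0.311 = 2.862e-4 mol.
Photon count: 2.862e-4 × 6.022e23 = 1.7e20.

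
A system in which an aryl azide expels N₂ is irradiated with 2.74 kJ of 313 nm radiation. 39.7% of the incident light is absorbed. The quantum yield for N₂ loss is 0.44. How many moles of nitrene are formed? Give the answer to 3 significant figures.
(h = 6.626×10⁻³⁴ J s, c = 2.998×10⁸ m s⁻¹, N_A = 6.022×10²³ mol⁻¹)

0.00125 mol

Photon energy at 313 nm: hc/λ = (6.626×10⁻³⁴)(2.998×10⁸)/(313×10⁻⁹) = 6.347×10⁻¹⁹ J.
Incident energy: 2.74 kJ = 2740 J.
Photons incident: 2740 / 6.347×10⁻¹⁹ = 4.317×10²¹, i.e. 4.317×10²¹/6.022×10²³ = 0.007169 mol.
Photons absorbed: 0.397 × 0.007169 = 0.002846 mol.
Product: Φ × n_abs = 0.44 × 0.002846 = 0.001252 mol.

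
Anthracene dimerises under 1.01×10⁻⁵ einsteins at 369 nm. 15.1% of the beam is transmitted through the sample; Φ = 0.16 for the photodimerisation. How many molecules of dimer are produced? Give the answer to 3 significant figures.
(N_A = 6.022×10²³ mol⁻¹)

8.26×10¹⁷ molecules

Fraction absorbed: 1 − 15.1/100 = 0.8490.
Photons absorbed: 0.8490 × 1.01×10⁻⁵ = 8.575×10⁻⁶ mol.
Product: Φ × n_abs = 0.16 × 8.575×10⁻⁶ = 1.372×10⁻⁶ mol.
As a count: 1.372×10⁻⁶ × 6.022×10²³ = 8.26×10¹⁷.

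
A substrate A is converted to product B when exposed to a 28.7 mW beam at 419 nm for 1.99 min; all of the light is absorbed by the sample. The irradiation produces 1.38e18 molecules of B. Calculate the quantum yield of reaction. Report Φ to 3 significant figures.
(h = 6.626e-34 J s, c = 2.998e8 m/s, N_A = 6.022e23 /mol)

Φ = 0.191

Product: 1.38e18 / 6.022e23 = 2.292e-6 mol.
Photon energy at 419 nm: hc/λ = (6.626e-34)(2.998e8)/(419e-9) = 4.741e-19 J.
Energy delivered: (28.7 mW)(119.4 s) = 3.427 J.
Photons incident: 3.427 / 4.741e-19 = 7.228e18, i.e. 7.228e18/6.022e23 = 1.200e-5 mol.
Φ = 2.292e-6 mol / 1.200e-5 mol photons = 0.191.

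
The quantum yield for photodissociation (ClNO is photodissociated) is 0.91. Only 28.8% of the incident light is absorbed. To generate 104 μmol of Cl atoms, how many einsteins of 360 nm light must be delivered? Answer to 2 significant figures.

4.0e-4 einstein

Product: 104 μmol = 1.04e-4 mol.
Photons that must be absorbed: 1.04e-4 / 0.91 = 1.143e-4 mol.
Incident photons needed: 1.143e-4 / 0.288 = 3.969e-4 mol.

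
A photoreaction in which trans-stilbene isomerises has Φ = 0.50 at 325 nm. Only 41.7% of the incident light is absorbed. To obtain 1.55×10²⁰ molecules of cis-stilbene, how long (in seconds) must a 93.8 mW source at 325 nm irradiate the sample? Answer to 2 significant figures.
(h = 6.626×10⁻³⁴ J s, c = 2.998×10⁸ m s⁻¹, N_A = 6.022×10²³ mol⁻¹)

Product: 1.55×10²⁰ / 6.022×10²³ = 2.574×10⁻⁴ mol.
Photons that must be absorbed: 2.574×10⁻⁴ / 0.50 = 5.148×10⁻⁴ mol.
Incident photons needed: 5.148×10⁻⁴ / 0.417 = 0.001235 mol.
Photon energy: hc/λ = 6.112×10⁻¹⁹ J; per mole, 3.681×10⁵ J mol⁻¹.
Energy required: 0.001235 × 3.681×10⁵ = 454.6 J.
Time: 454.6 J / 0.0938 W = 4800 s.

t ≈ 4800 s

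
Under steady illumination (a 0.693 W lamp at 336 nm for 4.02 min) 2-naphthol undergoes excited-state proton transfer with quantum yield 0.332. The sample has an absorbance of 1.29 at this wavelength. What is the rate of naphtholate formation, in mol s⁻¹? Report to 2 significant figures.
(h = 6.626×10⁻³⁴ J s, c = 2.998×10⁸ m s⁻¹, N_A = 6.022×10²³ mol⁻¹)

Photon energy at 336 nm: hc/λ = (6.626×10⁻³⁴)(2.998×10⁸)/(336×10⁻⁹) = 5.912×10⁻¹⁹ J.
Energy delivered: (0.693 W)(241.2 s) = 167.2 J.
Photons incident: 167.2 / 5.912×10⁻¹⁹ = 2.828×10²⁰, i.e. 2.828×10²⁰/6.022×10²³ = 4.696×10⁻⁴ mol.
Fraction absorbed: 1 − 10^(−1.29) = 0.9487.
Photons absorbed: 0.9487 × 4.696×10⁻⁴ = 4.455×10⁻⁴ mol.
Product formed: 0.332 × 4.455×10⁻⁴ = 1.479×10⁻⁴ mol.
Rate: 1.479×10⁻⁴ / 241.2 s = 6.1×10⁻⁷ mol s⁻¹.

6.1×10⁻⁷ mol s⁻¹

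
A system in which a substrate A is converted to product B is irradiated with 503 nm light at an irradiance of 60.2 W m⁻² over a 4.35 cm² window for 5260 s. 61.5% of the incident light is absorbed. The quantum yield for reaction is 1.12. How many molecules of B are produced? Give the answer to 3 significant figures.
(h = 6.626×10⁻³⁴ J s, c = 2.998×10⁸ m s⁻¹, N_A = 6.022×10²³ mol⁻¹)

2.40×10²⁰ molecules

Photon energy at 503 nm: hc/λ = (6.626×10⁻³⁴)(2.998×10⁸)/(503×10⁻⁹) = 3.949×10⁻¹⁹ J.
Energy delivered: (60.2 W m⁻²)(4.35×10⁻⁴ m²)(5260 s) = 137.7 J.
Photons incident: 137.7 / 3.949×10⁻¹⁹ = 3.487×10²⁰, i.e. 3.487×10²⁰/6.022×10²³ = 5.790×10⁻⁴ mol.
Photons absorbed: 0.615 × 5.790×10⁻⁴ = 3.561×10⁻⁴ mol.
Product: Φ × n_abs = 1.12 × 3.561×10⁻⁴ = 3.988×10⁻⁴ mol.
As a count: 3.988×10⁻⁴ × 6.022×10²³ = 2.40×10²⁰.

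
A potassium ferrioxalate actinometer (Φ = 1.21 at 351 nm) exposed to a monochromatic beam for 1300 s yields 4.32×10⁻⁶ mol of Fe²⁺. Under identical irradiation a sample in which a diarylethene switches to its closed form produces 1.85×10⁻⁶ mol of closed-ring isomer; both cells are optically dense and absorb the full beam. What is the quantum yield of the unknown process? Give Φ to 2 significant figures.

Photons absorbed by the actinometer: 4.32×10⁻⁶ / 1.21 = 3.570×10⁻⁶ mol.
Φ(unknown) = 1.85×10⁻⁶ / 3.570×10⁻⁶ = 0.52.

Φ = 0.52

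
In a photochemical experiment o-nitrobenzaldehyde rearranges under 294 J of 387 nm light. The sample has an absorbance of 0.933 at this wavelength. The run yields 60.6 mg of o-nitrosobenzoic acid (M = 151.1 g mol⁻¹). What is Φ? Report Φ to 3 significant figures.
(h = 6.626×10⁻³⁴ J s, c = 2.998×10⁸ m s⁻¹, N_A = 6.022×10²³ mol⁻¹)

Product: 60.6 mg / 151.1 g mol⁻¹ = 4.011×10⁻⁴ mol.
Photon energy at 387 nm: hc/λ = (6.626×10⁻³⁴)(2.998×10⁸)/(387×10⁻⁹) = 5.133×10⁻¹⁹ J.
Photons incident: 294 / 5.133×10⁻¹⁹ = 5.728×10²⁰, i.e. 5.728×10²⁰/6.022×10²³ = 9.512×10⁻⁴ mol.
Fraction absorbed: 1 − 10^(−0.933) = 0.8833.
Photons absorbed: 0.8833 × 9.512×10⁻⁴ = 8.402×10⁻⁴ mol.
Φ = 4.011×10⁻⁴ mol / 8.402×10⁻⁴ mol photons = 0.477.

Φ = 0.477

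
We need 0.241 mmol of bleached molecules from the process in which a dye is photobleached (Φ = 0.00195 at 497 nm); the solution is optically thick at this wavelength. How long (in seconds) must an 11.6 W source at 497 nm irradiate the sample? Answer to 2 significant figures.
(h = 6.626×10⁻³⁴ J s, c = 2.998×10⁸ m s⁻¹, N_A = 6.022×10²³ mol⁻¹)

t ≈ 2600 s

Product: 0.241 mmol = 2.41×10⁻⁴ mol.
Photons that must be absorbed: 2.41×10⁻⁴ / 0.00195 = 0.1236 mol.
Photon energy: hc/λ = 3.997×10⁻¹⁹ J; per mole, 2.407×10⁵ J mol⁻¹.
Energy required: 0.1236 × 2.407×10⁵ = 2.975×10⁴ J.
Time: 2.975×10⁴ J / 11.6 W = 2600 s.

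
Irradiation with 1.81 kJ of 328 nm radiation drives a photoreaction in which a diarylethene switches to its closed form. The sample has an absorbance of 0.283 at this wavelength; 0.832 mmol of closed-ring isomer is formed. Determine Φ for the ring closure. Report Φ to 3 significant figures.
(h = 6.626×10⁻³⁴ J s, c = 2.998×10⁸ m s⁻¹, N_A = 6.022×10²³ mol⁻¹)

Product: 0.832 mmol = 8.32×10⁻⁴ mol.
Photon energy at 328 nm: hc/λ = (6.626×10⁻³⁴)(2.998×10⁸)/(328×10⁻⁹) = 6.056×10⁻¹⁹ J.
Incident energy: 1.81 kJ = 1810 J.
Photons incident: 1810 / 6.056×10⁻¹⁹ = 2.989×10²¹, i.e. 2.989×10²¹/6.022×10²³ = 0.004963 mol.
Fraction absorbed: 1 − 10^(−0.283) = 0.4788.
Photons absorbed: 0.4788 × 0.004963 = 0.002376 mol.
Φ = 8.32×10⁻⁴ mol / 0.002376 mol photons = 0.350.

Φ = 0.350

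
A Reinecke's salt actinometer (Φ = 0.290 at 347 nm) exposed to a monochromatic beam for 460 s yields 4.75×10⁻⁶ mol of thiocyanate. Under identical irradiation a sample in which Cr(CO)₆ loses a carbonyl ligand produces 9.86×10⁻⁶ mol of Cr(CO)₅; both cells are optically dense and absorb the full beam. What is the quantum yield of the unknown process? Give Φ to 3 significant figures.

Φ = 0.602

Photons absorbed by the actinometer: 4.75×10⁻⁶ / 0.290 = 1.638×10⁻⁵ mol.
Φ(unknown) = 9.86×10⁻⁶ / 1.638×10⁻⁵ = 0.602.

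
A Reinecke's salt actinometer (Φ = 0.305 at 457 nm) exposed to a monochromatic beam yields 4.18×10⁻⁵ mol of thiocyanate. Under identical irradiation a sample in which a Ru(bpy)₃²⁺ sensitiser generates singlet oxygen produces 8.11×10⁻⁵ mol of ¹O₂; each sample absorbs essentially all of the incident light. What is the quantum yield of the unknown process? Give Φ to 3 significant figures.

Photons absorbed by the actinometer: 4.18×10⁻⁵ / 0.305 = 1.370×10⁻⁴ mol.
Φ(unknown) = 8.11×10⁻⁵ / 1.370×10⁻⁴ = 0.592.

Φ = 0.592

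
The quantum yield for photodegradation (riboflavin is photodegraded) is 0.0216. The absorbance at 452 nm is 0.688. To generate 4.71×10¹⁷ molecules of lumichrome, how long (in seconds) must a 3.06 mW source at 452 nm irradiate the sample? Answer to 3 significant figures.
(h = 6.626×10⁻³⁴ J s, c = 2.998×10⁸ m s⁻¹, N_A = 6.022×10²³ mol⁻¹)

Product: 4.71×10¹⁷ / 6.022×10²³ = 7.821×10⁻⁷ mol.
Photons that must be absorbed: 7.821×10⁻⁷ / 0.0216 = 3.621×10⁻⁵ mol.
Fraction absorbed: 1 − 10^(−0.688) = 0.7949.
Incident photons needed: 3.621×10⁻⁵ / 0.7949 = 4.555×10⁻⁵ mol.
Photon energy: hc/λ = 4.395×10⁻¹⁹ J; per mole, 2.647×10⁵ J mol⁻¹.
Energy required: 4.555×10⁻⁵ × 2.647×10⁵ = 12.06 J.
Time: 12.06 J / 0.00306 W = 3940 s.

t ≈ 3940 s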